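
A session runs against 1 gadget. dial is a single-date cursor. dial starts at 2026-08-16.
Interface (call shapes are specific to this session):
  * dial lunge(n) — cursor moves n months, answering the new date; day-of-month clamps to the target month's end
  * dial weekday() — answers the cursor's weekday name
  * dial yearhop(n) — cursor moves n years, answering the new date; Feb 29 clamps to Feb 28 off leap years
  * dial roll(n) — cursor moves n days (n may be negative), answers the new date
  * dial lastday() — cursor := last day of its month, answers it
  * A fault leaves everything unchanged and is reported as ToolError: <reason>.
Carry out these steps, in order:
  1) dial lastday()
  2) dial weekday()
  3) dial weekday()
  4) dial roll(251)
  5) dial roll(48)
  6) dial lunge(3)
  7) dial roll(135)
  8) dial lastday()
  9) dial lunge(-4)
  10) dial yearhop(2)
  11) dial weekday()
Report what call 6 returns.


Answer: 2027-09-26

Derivation:
Act: dial lastday[]
Obs: 2026-08-31
Act: dial weekday[]
Obs: Monday
Act: dial weekday[]
Obs: Monday
Act: dial roll[n→251]
Obs: 2027-05-09
Act: dial roll[n→48]
Obs: 2027-06-26
Act: dial lunge[n→3]
Obs: 2027-09-26
Act: dial roll[n→135]
Obs: 2028-02-08
Act: dial lastday[]
Obs: 2028-02-29
Act: dial lunge[n→-4]
Obs: 2027-10-29
Act: dial yearhop[n→2]
Obs: 2029-10-29
Act: dial weekday[]
Obs: Monday


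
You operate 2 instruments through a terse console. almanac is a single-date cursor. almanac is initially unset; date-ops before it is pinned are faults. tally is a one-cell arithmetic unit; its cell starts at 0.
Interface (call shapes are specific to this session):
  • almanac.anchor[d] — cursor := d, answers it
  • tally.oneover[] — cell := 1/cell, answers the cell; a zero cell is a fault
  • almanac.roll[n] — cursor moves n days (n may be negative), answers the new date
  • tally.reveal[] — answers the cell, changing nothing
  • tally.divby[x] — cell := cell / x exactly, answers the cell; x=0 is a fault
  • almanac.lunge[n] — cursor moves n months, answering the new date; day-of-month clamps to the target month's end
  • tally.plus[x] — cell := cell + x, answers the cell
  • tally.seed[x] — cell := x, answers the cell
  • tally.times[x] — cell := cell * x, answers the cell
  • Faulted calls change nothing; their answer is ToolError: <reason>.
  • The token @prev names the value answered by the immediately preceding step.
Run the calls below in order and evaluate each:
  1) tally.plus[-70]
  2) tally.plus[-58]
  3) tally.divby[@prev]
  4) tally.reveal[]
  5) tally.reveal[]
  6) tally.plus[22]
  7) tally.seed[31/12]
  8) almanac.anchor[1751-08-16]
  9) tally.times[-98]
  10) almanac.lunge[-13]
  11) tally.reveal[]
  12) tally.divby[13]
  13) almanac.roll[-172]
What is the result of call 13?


Answer: 1750-01-25

Derivation:
! 1. tally.plus(x='-70') : -70
! 2. tally.plus(x='-58') : -128
! 3. tally.divby(x='@prev') : 1
! 4. tally.reveal() : 1
! 5. tally.reveal() : 1
! 6. tally.plus(x='22') : 23
! 7. tally.seed(x='31/12') : 31/12
! 8. almanac.anchor(d='1751-08-16') : 1751-08-16
! 9. tally.times(x='-98') : -1519/6
! 10. almanac.lunge(n='-13') : 1750-07-16
! 11. tally.reveal() : -1519/6
! 12. tally.divby(x='13') : -1519/78
! 13. almanac.roll(n='-172') : 1750-01-25


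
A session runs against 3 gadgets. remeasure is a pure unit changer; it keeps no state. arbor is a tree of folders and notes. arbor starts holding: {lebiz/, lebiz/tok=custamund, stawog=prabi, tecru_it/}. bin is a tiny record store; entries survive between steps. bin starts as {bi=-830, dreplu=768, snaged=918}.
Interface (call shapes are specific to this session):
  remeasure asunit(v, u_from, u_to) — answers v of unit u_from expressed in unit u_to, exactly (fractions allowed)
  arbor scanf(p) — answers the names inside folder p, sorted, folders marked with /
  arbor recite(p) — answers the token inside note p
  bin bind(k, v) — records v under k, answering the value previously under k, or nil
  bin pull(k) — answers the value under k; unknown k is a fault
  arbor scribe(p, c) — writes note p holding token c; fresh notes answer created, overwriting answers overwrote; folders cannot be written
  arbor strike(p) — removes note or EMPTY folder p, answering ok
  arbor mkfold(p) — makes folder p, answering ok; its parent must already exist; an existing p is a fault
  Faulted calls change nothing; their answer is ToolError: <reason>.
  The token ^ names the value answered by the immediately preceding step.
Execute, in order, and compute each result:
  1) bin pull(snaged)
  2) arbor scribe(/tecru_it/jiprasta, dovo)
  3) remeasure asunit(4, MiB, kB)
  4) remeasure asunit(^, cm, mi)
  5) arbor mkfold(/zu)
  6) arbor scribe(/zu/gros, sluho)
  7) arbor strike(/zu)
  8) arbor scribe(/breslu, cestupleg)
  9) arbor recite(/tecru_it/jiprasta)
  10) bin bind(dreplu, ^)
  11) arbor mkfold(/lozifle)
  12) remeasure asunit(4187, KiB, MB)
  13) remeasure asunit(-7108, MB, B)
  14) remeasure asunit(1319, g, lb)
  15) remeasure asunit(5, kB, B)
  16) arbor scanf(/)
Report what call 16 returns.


Do: bin pull[k→snaged]
See: 918
Do: arbor scribe[p→/tecru_it/jiprasta; c→dovo]
See: created
Do: remeasure asunit[v→4; u_from→MiB; u_to→kB]
See: 524288/125
Do: remeasure asunit[v→^; u_from→cm; u_to→mi]
See: 8192/314325
Do: arbor mkfold[p→/zu]
See: ok
Do: arbor scribe[p→/zu/gros; c→sluho]
See: created
Do: arbor strike[p→/zu]
See: ToolError: not empty
Do: arbor scribe[p→/breslu; c→cestupleg]
See: created
Do: arbor recite[p→/tecru_it/jiprasta]
See: dovo
Do: bin bind[k→dreplu; v→^]
See: 768
Do: arbor mkfold[p→/lozifle]
See: ok
Do: remeasure asunit[v→4187; u_from→KiB; u_to→MB]
See: 66992/15625
Do: remeasure asunit[v→-7108; u_from→MB; u_to→B]
See: -7108000000
Do: remeasure asunit[v→1319; u_from→g; u_to→lb]
See: 131900000/45359237
Do: remeasure asunit[v→5; u_from→kB; u_to→B]
See: 5000
Do: arbor scanf[p→/]
See: [breslu, lebiz/, lozifle/, stawog, tecru_it/, zu/]

Answer: [breslu, lebiz/, lozifle/, stawog, tecru_it/, zu/]


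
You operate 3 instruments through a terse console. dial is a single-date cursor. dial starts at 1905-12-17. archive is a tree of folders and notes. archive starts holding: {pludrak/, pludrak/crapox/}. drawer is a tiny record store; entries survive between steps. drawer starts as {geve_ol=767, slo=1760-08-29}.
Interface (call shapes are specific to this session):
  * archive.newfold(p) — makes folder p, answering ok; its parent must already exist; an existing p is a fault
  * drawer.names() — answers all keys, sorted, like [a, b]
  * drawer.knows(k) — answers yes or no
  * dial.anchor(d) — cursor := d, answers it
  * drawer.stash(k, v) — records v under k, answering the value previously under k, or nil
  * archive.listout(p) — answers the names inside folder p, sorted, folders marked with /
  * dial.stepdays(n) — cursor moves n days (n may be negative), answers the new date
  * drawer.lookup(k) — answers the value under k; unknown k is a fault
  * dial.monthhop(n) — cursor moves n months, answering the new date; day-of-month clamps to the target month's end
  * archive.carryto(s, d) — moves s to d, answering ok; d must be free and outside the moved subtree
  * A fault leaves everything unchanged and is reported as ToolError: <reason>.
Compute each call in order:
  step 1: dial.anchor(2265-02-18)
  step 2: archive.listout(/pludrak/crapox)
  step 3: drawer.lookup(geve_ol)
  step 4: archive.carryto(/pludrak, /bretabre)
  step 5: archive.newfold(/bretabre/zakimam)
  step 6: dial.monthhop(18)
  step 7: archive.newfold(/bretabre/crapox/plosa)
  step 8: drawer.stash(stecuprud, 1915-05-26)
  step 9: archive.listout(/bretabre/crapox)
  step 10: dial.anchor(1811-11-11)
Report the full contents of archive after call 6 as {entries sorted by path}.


Answer: {bretabre/, bretabre/crapox/, bretabre/zakimam/}

Derivation:
% dial.anchor d→2265-02-18
= 2265-02-18
% archive.listout p→/pludrak/crapox
= []
% drawer.lookup k→geve_ol
= 767
% archive.carryto s→/pludrak d→/bretabre
= ok
% archive.newfold p→/bretabre/zakimam
= ok
% dial.monthhop n→18
= 2266-08-18
% archive.newfold p→/bretabre/crapox/plosa
= ok
% drawer.stash k→stecuprud v→1915-05-26
= nil
% archive.listout p→/bretabre/crapox
= [plosa/]
% dial.anchor d→1811-11-11
= 1811-11-11


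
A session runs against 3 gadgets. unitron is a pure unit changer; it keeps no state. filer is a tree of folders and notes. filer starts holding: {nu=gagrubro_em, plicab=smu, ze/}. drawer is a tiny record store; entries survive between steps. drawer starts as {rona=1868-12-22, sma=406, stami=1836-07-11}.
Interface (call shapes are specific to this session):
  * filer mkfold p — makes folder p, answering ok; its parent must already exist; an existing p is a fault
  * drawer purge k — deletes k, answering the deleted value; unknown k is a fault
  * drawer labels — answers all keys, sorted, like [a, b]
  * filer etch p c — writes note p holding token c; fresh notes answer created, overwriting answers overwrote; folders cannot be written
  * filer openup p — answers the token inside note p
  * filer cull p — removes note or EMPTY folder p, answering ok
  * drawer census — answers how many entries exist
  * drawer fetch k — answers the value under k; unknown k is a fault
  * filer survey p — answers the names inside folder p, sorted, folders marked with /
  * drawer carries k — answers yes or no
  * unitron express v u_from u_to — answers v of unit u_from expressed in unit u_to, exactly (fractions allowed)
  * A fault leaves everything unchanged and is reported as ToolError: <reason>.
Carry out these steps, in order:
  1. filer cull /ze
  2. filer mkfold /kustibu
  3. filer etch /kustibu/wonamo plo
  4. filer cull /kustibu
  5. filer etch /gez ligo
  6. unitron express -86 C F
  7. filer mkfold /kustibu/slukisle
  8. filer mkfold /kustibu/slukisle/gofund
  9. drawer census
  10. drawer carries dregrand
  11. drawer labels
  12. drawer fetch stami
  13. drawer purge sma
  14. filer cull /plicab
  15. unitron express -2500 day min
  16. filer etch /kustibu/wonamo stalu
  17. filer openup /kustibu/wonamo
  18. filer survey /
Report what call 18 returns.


Do: filer cull[p='/ze']
See: ok
Do: filer mkfold[p='/kustibu']
See: ok
Do: filer etch[p='/kustibu/wonamo'; c='plo']
See: created
Do: filer cull[p='/kustibu']
See: ToolError: not empty
Do: filer etch[p='/gez'; c='ligo']
See: created
Do: unitron express[v='-86'; u_from='C'; u_to='F']
See: -614/5
Do: filer mkfold[p='/kustibu/slukisle']
See: ok
Do: filer mkfold[p='/kustibu/slukisle/gofund']
See: ok
Do: drawer census[]
See: 3
Do: drawer carries[k='dregrand']
See: no
Do: drawer labels[]
See: [rona, sma, stami]
Do: drawer fetch[k='stami']
See: 1836-07-11
Do: drawer purge[k='sma']
See: 406
Do: filer cull[p='/plicab']
See: ok
Do: unitron express[v='-2500'; u_from='day'; u_to='min']
See: -3600000
Do: filer etch[p='/kustibu/wonamo'; c='stalu']
See: overwrote
Do: filer openup[p='/kustibu/wonamo']
See: stalu
Do: filer survey[p='/']
See: [gez, kustibu/, nu]

Answer: [gez, kustibu/, nu]


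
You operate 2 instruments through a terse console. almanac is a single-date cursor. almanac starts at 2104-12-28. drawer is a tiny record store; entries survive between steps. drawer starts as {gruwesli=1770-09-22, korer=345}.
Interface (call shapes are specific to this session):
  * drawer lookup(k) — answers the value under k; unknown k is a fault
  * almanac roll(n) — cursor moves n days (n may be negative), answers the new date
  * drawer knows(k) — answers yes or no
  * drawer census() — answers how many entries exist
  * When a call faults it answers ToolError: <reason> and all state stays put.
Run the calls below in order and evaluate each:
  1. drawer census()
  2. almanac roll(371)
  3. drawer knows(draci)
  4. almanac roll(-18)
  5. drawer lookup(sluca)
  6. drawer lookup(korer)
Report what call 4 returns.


Answer: 2105-12-16

Derivation:
Invoking drawer census, and get 2.
Then almanac roll using n='371', — result: 2106-01-03.
Calling drawer knows using k='draci', and see no.
I invoke almanac roll using n='-18', and get 2105-12-16.
Invoking drawer lookup using k='sluca', which returns ToolError: no such key sluca.
Using drawer lookup using k='korer', and observe 345.


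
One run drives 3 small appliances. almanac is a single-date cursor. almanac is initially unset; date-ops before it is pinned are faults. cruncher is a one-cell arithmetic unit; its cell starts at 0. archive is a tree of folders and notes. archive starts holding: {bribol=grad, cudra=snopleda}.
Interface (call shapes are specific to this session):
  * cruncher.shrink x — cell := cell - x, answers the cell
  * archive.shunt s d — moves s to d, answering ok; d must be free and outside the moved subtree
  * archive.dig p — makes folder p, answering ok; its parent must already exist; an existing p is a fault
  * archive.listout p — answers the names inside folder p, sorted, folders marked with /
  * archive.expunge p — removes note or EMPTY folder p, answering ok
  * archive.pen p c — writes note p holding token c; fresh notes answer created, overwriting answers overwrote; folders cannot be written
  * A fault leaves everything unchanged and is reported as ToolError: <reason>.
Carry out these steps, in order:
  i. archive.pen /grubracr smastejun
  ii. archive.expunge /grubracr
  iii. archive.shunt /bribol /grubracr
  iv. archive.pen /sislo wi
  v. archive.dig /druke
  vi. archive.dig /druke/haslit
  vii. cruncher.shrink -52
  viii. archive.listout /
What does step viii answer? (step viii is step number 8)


% 1. pen(/grubracr, smastejun) -> created
% 2. expunge(/grubracr) -> ok
% 3. shunt(/bribol, /grubracr) -> ok
% 4. pen(/sislo, wi) -> created
% 5. dig(/druke) -> ok
% 6. dig(/druke/haslit) -> ok
% 7. shrink(-52) -> 52
% 8. listout(/) -> [cudra, druke/, grubracr, sislo]

Answer: [cudra, druke/, grubracr, sislo]


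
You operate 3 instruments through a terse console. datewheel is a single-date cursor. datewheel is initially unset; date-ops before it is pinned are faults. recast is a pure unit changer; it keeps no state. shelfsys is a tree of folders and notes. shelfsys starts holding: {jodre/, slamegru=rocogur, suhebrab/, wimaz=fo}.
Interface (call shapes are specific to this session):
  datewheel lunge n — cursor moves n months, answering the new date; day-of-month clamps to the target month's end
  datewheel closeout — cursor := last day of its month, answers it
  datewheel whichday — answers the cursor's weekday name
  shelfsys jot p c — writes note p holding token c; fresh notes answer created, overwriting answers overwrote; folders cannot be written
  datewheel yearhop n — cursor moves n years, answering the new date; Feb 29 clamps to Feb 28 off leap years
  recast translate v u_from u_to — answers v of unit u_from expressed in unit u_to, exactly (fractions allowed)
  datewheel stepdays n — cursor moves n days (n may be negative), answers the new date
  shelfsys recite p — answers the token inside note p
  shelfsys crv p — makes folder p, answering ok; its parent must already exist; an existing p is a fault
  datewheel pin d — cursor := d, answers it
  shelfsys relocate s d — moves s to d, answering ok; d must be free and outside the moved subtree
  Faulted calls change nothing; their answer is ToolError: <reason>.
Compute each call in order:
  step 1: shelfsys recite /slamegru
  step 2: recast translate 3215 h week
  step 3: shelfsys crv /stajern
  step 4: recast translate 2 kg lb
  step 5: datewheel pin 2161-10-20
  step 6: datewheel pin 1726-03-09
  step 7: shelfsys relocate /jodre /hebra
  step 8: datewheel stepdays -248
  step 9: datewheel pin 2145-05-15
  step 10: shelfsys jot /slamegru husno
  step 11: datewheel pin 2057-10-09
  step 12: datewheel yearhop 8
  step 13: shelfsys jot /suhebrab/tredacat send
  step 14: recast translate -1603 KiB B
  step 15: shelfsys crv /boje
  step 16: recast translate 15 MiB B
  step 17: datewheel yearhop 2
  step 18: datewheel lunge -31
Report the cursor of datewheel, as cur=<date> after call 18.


$ shelfsys recite p→/slamegru
  rocogur
$ recast translate v→3215 u_from→h u_to→week
  3215/168
$ shelfsys crv p→/stajern
  ok
$ recast translate v→2 u_from→kg u_to→lb
  200000000/45359237
$ datewheel pin d→2161-10-20
  2161-10-20
$ datewheel pin d→1726-03-09
  1726-03-09
$ shelfsys relocate s→/jodre d→/hebra
  ok
$ datewheel stepdays n→-248
  1725-07-04
$ datewheel pin d→2145-05-15
  2145-05-15
$ shelfsys jot p→/slamegru c→husno
  overwrote
$ datewheel pin d→2057-10-09
  2057-10-09
$ datewheel yearhop n→8
  2065-10-09
$ shelfsys jot p→/suhebrab/tredacat c→send
  created
$ recast translate v→-1603 u_from→KiB u_to→B
  -1641472
$ shelfsys crv p→/boje
  ok
$ recast translate v→15 u_from→MiB u_to→B
  15728640
$ datewheel yearhop n→2
  2067-10-09
$ datewheel lunge n→-31
  2065-03-09

Answer: cur=2065-03-09


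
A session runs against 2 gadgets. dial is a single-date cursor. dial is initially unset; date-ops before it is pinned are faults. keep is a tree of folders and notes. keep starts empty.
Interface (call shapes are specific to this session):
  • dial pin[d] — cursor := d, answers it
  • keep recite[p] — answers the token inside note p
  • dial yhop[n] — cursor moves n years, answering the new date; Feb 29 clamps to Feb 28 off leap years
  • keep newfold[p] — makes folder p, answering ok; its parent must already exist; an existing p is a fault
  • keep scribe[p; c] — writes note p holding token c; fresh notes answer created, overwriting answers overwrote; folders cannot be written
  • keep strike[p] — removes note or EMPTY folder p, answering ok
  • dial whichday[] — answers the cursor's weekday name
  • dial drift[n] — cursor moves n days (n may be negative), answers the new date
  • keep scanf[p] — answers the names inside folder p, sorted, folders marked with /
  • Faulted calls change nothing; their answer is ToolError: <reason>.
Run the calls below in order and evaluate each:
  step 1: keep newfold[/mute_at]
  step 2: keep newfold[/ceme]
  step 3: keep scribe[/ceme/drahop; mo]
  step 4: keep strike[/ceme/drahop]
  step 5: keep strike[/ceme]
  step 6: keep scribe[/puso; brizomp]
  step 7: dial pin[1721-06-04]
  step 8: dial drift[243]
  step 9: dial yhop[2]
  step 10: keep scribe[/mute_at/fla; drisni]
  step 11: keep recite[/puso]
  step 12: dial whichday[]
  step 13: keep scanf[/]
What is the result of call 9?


==> keep newfold(p→/mute_at)
<== ok
==> keep newfold(p→/ceme)
<== ok
==> keep scribe(p→/ceme/drahop, c→mo)
<== created
==> keep strike(p→/ceme/drahop)
<== ok
==> keep strike(p→/ceme)
<== ok
==> keep scribe(p→/puso, c→brizomp)
<== created
==> dial pin(d→1721-06-04)
<== 1721-06-04
==> dial drift(n→243)
<== 1722-02-02
==> dial yhop(n→2)
<== 1724-02-02
==> keep scribe(p→/mute_at/fla, c→drisni)
<== created
==> keep recite(p→/puso)
<== brizomp
==> dial whichday()
<== Wednesday
==> keep scanf(p→/)
<== [mute_at/, puso]

Answer: 1724-02-02


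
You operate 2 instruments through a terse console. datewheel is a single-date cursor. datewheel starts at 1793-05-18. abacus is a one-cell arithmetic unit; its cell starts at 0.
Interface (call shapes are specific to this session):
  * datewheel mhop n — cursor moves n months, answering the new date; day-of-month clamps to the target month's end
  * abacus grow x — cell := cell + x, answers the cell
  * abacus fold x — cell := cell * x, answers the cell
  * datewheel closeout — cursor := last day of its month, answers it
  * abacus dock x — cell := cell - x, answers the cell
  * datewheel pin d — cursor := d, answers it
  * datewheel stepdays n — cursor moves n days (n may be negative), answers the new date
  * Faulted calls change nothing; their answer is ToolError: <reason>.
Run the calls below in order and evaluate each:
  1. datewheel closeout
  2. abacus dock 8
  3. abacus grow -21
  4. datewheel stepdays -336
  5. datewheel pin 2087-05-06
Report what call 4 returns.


Answer: 1792-06-29

Derivation:
-> datewheel closeout()
<- 1793-05-31
-> abacus dock(x→8)
<- -8
-> abacus grow(x→-21)
<- -29
-> datewheel stepdays(n→-336)
<- 1792-06-29
-> datewheel pin(d→2087-05-06)
<- 2087-05-06


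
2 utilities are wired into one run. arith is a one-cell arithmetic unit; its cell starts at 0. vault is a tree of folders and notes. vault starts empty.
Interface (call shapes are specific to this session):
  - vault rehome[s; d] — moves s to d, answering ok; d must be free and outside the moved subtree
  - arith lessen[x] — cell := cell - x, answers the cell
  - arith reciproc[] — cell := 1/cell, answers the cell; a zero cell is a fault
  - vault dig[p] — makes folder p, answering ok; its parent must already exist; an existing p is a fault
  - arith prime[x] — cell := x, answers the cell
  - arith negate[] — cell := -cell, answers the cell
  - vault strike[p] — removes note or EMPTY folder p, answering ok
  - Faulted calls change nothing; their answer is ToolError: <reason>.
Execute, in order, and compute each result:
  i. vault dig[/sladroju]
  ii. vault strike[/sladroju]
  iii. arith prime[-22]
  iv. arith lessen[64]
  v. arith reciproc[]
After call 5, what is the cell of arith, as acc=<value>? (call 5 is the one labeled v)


# 1. vault dig(p→/sladroju) == ok
# 2. vault strike(p→/sladroju) == ok
# 3. arith prime(x→-22) == -22
# 4. arith lessen(x→64) == -86
# 5. arith reciproc() == -1/86

Answer: acc=-1/86


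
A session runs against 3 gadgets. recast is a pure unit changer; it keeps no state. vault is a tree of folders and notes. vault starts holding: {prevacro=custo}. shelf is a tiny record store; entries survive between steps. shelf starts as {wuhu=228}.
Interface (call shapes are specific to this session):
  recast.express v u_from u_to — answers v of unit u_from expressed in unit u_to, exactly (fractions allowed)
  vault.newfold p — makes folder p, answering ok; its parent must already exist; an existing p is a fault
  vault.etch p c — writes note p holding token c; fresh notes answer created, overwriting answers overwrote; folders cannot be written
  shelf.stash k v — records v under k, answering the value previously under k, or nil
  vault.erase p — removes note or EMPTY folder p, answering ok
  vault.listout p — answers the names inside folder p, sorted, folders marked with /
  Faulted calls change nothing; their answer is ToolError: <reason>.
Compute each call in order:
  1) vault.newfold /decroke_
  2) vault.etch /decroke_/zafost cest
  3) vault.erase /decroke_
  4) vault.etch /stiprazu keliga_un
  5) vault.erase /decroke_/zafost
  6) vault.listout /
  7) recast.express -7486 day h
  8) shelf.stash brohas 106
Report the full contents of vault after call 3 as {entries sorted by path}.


Answer: {decroke_/, decroke_/zafost=cest, prevacro=custo}

Derivation:
[in] vault.newfold p='/decroke_'
  ok
[in] vault.etch p='/decroke_/zafost' c='cest'
  created
[in] vault.erase p='/decroke_'
  ToolError: not empty
[in] vault.etch p='/stiprazu' c='keliga_un'
  created
[in] vault.erase p='/decroke_/zafost'
  ok
[in] vault.listout p='/'
  [decroke_/, prevacro, stiprazu]
[in] recast.express v='-7486' u_from='day' u_to='h'
  -179664
[in] shelf.stash k='brohas' v='106'
  nil


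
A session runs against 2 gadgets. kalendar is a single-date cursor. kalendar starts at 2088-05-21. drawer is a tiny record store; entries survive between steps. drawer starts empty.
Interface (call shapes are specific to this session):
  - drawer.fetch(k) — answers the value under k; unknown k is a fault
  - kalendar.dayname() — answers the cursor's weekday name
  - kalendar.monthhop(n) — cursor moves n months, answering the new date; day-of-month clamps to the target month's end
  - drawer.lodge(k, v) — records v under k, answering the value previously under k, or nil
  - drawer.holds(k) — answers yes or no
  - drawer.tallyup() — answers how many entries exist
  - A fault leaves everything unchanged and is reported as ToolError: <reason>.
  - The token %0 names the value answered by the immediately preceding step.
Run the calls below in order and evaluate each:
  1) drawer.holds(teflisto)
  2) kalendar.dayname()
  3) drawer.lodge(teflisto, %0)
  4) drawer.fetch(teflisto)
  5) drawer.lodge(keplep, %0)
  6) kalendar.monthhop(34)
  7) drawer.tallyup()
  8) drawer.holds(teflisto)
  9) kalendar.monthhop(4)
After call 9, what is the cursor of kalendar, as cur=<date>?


Answer: cur=2091-07-21

Derivation:
;; drawer.holds(teflisto) -> no
;; kalendar.dayname() -> Friday
;; drawer.lodge(teflisto, %0) -> nil
;; drawer.fetch(teflisto) -> Friday
;; drawer.lodge(keplep, %0) -> nil
;; kalendar.monthhop(34) -> 2091-03-21
;; drawer.tallyup() -> 2
;; drawer.holds(teflisto) -> yes
;; kalendar.monthhop(4) -> 2091-07-21


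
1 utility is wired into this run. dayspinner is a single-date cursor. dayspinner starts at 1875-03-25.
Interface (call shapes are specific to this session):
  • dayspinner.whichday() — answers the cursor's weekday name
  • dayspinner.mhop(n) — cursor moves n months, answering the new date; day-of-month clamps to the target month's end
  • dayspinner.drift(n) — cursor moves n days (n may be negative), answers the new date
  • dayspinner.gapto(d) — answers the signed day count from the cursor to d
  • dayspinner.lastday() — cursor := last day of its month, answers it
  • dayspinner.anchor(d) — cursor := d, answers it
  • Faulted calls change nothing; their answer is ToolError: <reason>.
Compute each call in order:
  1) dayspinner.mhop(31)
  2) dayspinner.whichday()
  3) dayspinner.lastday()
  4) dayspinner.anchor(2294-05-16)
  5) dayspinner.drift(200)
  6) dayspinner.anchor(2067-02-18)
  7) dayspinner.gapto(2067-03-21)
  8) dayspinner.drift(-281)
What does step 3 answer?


Answer: 1877-10-31

Derivation:
Using mhop with n=31, — result: 1877-10-25.
I try whichday, → Thursday.
Then lastday, yielding 1877-10-31.
Using anchor with d=2294-05-16, → 2294-05-16.
Now I run drift with n=200, and observe 2294-12-02.
I call anchor with d=2067-02-18, and observe 2067-02-18.
I call gapto with d=2067-03-21: 31.
I run drift with n=-281, which returns 2066-05-13.


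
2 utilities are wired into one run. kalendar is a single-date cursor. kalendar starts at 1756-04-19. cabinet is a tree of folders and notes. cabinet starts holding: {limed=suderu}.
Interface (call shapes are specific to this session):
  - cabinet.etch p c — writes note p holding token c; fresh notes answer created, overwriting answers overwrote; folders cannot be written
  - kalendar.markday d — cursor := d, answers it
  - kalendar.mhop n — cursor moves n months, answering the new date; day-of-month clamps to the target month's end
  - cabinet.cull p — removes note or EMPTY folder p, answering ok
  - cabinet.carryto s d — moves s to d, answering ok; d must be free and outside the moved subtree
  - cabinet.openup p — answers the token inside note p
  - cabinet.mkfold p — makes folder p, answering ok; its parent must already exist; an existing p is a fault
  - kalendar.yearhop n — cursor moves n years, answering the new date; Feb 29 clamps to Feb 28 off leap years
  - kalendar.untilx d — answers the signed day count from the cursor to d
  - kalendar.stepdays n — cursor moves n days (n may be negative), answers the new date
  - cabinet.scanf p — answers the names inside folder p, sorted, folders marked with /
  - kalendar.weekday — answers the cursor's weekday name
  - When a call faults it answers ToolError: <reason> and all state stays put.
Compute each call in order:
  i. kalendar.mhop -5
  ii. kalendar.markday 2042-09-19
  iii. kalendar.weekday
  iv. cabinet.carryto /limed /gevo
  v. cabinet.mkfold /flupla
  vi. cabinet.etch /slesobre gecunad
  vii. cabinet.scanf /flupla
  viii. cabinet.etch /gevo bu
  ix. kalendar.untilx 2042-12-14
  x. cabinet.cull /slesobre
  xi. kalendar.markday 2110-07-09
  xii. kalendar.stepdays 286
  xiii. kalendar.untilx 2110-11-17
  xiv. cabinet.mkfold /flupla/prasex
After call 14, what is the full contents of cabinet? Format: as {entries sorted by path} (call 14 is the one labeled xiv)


# 1. kalendar.mhop(n=-5) : 1755-11-19
# 2. kalendar.markday(d=2042-09-19) : 2042-09-19
# 3. kalendar.weekday() : Friday
# 4. cabinet.carryto(s=/limed, d=/gevo) : ok
# 5. cabinet.mkfold(p=/flupla) : ok
# 6. cabinet.etch(p=/slesobre, c=gecunad) : created
# 7. cabinet.scanf(p=/flupla) : []
# 8. cabinet.etch(p=/gevo, c=bu) : overwrote
# 9. kalendar.untilx(d=2042-12-14) : 86
# 10. cabinet.cull(p=/slesobre) : ok
# 11. kalendar.markday(d=2110-07-09) : 2110-07-09
# 12. kalendar.stepdays(n=286) : 2111-04-21
# 13. kalendar.untilx(d=2110-11-17) : -155
# 14. cabinet.mkfold(p=/flupla/prasex) : ok

Answer: {flupla/, flupla/prasex/, gevo=bu}


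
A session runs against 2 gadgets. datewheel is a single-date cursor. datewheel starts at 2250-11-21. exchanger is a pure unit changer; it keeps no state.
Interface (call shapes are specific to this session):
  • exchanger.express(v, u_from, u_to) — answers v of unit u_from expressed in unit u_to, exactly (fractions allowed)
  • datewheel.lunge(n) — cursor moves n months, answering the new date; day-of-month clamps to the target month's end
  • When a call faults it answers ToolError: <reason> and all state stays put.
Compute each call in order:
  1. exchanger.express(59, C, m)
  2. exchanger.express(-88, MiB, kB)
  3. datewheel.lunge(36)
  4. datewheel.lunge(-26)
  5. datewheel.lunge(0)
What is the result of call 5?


Then exchanger.express on 59, C, m, and get ToolError: incompatible units.
I invoke exchanger.express on -88, MiB, kB, — result: -11534336/125.
I invoke datewheel.lunge on 36, — result: 2253-11-21.
Invoking datewheel.lunge on -26, and see 2251-09-21.
I call datewheel.lunge on 0, and observe 2251-09-21.

Answer: 2251-09-21


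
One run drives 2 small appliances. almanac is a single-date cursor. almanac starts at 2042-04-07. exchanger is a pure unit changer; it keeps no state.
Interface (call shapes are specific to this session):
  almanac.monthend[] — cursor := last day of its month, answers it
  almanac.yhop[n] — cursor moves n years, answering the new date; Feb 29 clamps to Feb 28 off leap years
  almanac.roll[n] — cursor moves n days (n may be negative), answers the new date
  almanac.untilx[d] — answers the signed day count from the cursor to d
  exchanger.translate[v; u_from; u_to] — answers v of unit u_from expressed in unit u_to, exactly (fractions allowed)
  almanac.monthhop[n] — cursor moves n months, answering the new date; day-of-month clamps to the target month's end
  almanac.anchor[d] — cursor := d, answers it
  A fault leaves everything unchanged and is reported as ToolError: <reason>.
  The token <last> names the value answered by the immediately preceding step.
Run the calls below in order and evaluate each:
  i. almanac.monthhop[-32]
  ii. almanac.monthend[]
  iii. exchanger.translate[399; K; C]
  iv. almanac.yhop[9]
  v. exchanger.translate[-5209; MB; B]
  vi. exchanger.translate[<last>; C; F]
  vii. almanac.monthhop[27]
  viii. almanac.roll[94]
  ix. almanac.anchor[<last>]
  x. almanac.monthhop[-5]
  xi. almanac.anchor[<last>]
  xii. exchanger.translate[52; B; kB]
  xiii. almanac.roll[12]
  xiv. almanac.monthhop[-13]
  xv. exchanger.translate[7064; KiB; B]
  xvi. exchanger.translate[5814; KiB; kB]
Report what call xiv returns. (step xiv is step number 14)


Answer: 2049-09-16

Derivation:
-- monthhop(-32) => 2039-08-07
-- monthend() => 2039-08-31
-- translate(399, K, C) => 2517/20
-- yhop(9) => 2048-08-31
-- translate(-5209, MB, B) => -5209000000
-- translate(<last>, C, F) => -9376199968
-- monthhop(27) => 2050-11-30
-- roll(94) => 2051-03-04
-- anchor(<last>) => 2051-03-04
-- monthhop(-5) => 2050-10-04
-- anchor(<last>) => 2050-10-04
-- translate(52, B, kB) => 13/250
-- roll(12) => 2050-10-16
-- monthhop(-13) => 2049-09-16
-- translate(7064, KiB, B) => 7233536
-- translate(5814, KiB, kB) => 744192/125


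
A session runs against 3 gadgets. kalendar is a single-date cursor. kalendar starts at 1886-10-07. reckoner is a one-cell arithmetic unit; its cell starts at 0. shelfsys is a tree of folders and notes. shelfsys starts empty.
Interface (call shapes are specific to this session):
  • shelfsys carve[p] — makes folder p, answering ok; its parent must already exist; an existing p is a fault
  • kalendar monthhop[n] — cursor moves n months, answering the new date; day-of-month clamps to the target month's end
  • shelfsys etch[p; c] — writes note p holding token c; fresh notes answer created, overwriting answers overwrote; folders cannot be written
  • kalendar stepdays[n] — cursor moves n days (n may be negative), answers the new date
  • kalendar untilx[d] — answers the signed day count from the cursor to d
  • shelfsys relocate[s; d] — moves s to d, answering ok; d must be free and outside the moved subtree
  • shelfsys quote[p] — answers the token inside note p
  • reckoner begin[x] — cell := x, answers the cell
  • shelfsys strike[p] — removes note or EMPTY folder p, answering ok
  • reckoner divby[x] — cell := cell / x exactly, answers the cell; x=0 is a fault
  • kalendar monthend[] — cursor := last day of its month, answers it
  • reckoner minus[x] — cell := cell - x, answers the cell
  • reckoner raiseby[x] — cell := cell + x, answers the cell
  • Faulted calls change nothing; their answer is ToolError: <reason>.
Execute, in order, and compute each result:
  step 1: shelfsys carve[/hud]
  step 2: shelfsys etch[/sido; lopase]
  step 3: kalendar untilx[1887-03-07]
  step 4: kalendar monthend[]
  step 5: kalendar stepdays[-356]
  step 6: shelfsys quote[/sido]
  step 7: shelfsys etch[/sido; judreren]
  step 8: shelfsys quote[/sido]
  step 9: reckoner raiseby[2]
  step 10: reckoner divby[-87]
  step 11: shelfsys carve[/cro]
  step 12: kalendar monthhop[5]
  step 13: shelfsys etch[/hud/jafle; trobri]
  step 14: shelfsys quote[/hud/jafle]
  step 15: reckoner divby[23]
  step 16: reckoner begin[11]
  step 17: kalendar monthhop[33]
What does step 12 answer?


Answer: 1886-04-09

Derivation:
CALL shelfsys carve[p: /hud]
RET  ok
CALL shelfsys etch[p: /sido; c: lopase]
RET  created
CALL kalendar untilx[d: 1887-03-07]
RET  151
CALL kalendar monthend[]
RET  1886-10-31
CALL kalendar stepdays[n: -356]
RET  1885-11-09
CALL shelfsys quote[p: /sido]
RET  lopase
CALL shelfsys etch[p: /sido; c: judreren]
RET  overwrote
CALL shelfsys quote[p: /sido]
RET  judreren
CALL reckoner raiseby[x: 2]
RET  2
CALL reckoner divby[x: -87]
RET  -2/87
CALL shelfsys carve[p: /cro]
RET  ok
CALL kalendar monthhop[n: 5]
RET  1886-04-09
CALL shelfsys etch[p: /hud/jafle; c: trobri]
RET  created
CALL shelfsys quote[p: /hud/jafle]
RET  trobri
CALL reckoner divby[x: 23]
RET  -2/2001
CALL reckoner begin[x: 11]
RET  11
CALL kalendar monthhop[n: 33]
RET  1889-01-09


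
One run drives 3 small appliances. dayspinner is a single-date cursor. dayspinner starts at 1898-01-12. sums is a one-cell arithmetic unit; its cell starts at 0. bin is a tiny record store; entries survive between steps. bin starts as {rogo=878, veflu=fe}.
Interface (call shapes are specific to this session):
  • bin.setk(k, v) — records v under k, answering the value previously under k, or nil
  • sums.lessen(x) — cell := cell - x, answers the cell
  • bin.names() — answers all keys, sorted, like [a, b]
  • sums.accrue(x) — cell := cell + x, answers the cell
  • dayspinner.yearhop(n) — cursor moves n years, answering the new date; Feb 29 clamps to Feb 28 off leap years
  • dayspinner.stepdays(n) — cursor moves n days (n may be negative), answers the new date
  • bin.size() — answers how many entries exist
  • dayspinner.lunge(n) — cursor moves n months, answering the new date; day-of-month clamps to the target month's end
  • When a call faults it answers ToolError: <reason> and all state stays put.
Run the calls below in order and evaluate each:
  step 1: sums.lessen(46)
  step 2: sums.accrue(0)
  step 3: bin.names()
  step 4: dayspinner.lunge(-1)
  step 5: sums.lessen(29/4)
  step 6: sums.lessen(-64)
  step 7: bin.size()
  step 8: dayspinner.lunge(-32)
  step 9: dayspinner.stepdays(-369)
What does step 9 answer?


Answer: 1894-04-08

Derivation:
[in] sums.lessen x='46'
= -46
[in] sums.accrue x='0'
= -46
[in] bin.names
= [rogo, veflu]
[in] dayspinner.lunge n='-1'
= 1897-12-12
[in] sums.lessen x='29/4'
= -213/4
[in] sums.lessen x='-64'
= 43/4
[in] bin.size
= 2
[in] dayspinner.lunge n='-32'
= 1895-04-12
[in] dayspinner.stepdays n='-369'
= 1894-04-08


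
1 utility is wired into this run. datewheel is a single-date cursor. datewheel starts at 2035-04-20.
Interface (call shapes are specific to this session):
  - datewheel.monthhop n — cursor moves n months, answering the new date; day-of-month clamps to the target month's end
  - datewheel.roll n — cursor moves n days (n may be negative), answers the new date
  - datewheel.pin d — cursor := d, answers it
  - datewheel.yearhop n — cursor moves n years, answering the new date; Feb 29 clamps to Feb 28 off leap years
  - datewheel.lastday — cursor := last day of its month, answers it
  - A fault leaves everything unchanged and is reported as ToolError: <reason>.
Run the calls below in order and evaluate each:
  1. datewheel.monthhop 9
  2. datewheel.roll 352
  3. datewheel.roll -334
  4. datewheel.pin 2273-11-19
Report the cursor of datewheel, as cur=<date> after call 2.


Answer: cur=2037-01-06

Derivation:
Next I call datewheel.monthhop on n→9, and observe 2036-01-20.
Then datewheel.roll on n→352, — result: 2037-01-06.
I run datewheel.roll on n→-334, giving 2036-02-07.
Now I run datewheel.pin on d→2273-11-19, yielding 2273-11-19.


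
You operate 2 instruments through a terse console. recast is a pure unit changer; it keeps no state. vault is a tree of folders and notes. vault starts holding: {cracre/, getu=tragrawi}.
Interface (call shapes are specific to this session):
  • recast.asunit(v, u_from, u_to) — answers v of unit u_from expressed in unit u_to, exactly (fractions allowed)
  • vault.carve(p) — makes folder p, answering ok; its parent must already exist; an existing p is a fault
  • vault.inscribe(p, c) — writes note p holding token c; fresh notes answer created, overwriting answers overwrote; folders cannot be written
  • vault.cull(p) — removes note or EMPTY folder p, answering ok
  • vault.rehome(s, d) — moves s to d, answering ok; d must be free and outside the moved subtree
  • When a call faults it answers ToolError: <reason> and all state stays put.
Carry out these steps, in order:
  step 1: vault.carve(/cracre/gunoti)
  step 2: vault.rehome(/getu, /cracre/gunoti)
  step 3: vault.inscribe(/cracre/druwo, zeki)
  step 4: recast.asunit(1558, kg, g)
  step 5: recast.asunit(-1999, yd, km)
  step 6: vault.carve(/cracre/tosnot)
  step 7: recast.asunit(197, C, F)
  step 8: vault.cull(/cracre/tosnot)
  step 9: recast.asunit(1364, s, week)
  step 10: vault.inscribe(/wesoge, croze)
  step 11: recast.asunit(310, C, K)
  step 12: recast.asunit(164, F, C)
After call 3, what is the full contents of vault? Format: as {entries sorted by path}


$ vault.carve /cracre/gunoti
[out] ok
$ vault.rehome /getu /cracre/gunoti
[out] ToolError: exists
$ vault.inscribe /cracre/druwo zeki
[out] created
$ recast.asunit 1558 kg g
[out] 1558000
$ recast.asunit -1999 yd km
[out] -2284857/1250000
$ vault.carve /cracre/tosnot
[out] ok
$ recast.asunit 197 C F
[out] 1933/5
$ vault.cull /cracre/tosnot
[out] ok
$ recast.asunit 1364 s week
[out] 341/151200
$ vault.inscribe /wesoge croze
[out] created
$ recast.asunit 310 C K
[out] 11663/20
$ recast.asunit 164 F C
[out] 220/3

Answer: {cracre/, cracre/druwo=zeki, cracre/gunoti/, getu=tragrawi}


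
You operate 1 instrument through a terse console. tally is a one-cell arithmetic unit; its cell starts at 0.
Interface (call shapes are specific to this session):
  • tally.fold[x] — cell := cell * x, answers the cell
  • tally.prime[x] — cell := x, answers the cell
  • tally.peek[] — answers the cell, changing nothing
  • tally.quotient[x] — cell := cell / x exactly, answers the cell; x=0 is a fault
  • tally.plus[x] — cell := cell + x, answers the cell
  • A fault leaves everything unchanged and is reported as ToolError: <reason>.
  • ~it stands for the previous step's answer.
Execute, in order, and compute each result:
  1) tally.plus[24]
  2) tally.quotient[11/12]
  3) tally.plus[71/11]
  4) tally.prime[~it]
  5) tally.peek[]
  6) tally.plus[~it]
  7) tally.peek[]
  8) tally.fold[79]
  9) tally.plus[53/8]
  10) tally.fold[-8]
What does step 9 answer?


Answer: 454359/88

Derivation:
·→ tally.plus(24)
·← 24
·→ tally.quotient(11/12)
·← 288/11
·→ tally.plus(71/11)
·← 359/11
·→ tally.prime(~it)
·← 359/11
·→ tally.peek()
·← 359/11
·→ tally.plus(~it)
·← 718/11
·→ tally.peek()
·← 718/11
·→ tally.fold(79)
·← 56722/11
·→ tally.plus(53/8)
·← 454359/88
·→ tally.fold(-8)
·← -454359/11
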